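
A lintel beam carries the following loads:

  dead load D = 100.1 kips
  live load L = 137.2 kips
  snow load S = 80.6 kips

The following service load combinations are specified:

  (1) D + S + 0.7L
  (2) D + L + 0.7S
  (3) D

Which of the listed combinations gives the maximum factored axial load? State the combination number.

(1) 1.0(100.1) + 1.0(80.6) + 0.7(137.2) = 100.1 + 80.6 + 96.0 = 276.7
(2) 1.0(100.1) + 1.0(137.2) + 0.7(80.6) = 100.1 + 137.2 + 56.4 = 293.7
(3) 1.0(100.1) = 100.1
The largest value is 293.7 kips from combination 2.

Combination 2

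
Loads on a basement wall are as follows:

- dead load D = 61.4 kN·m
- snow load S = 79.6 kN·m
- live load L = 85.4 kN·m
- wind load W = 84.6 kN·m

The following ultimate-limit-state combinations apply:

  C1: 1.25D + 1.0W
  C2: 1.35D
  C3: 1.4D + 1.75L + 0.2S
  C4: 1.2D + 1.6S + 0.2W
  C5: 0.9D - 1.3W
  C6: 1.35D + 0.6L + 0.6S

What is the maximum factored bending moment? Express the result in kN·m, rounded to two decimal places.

251.33 kN·m

C1: 1.25(61.4) + 1.0(84.6) = 76.75 + 84.60 = 161.35
C2: 1.35(61.4) = 82.89
C3: 1.4(61.4) + 1.75(85.4) + 0.2(79.6) = 85.96 + 149.45 + 15.92 = 251.33
C4: 1.2(61.4) + 1.6(79.6) + 0.2(84.6) = 73.68 + 127.36 + 16.92 = 217.96
C5: 0.9(61.4) - 1.3(84.6) = 55.26 - 109.98 = -54.72
C6: 1.35(61.4) + 0.6(85.4) + 0.6(79.6) = 82.89 + 51.24 + 47.76 = 181.89
Maximum is from combination 3.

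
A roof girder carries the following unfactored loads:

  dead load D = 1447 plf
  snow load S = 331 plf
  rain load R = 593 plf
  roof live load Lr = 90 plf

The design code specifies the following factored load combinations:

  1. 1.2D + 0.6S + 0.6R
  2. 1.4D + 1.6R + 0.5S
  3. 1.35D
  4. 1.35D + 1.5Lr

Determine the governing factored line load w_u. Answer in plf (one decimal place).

1. 1.2(1447) + 0.6(331) + 0.6(593) = 1736.4 + 198.6 + 355.8 = 2290.8
2. 1.4(1447) + 1.6(593) + 0.5(331) = 2025.8 + 948.8 + 165.5 = 3140.1
3. 1.35(1447) = 1953.5
4. 1.35(1447) + 1.5(90) = 1953.5 + 135.0 = 2088.5
Maximum is from combination 2.

3140.1 plf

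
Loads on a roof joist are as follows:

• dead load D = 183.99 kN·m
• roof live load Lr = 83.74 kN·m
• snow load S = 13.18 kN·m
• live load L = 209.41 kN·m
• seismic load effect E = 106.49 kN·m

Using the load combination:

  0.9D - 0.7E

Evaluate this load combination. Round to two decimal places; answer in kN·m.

91.05 kN·m

0.9(183.99) - 0.7(106.49) = 91.05
M_u = 91.05 kN·m.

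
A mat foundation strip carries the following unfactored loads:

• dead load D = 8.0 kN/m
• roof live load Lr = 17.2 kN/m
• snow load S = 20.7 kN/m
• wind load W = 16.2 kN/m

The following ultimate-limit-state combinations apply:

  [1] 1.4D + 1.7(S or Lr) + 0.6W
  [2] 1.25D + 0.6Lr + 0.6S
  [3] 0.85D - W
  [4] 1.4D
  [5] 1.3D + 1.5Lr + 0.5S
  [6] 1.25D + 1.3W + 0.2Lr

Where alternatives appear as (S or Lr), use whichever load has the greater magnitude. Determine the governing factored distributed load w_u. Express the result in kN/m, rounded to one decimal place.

56.1 kN/m

(S or Lr) → S = 20.7 kN/m.
[1] 1.4(8.0) + 1.7(20.7) + 0.6(16.2) = 11.2 + 35.2 + 9.7 = 56.1
[2] 1.25(8.0) + 0.6(17.2) + 0.6(20.7) = 10.0 + 10.3 + 12.4 = 32.7
[3] 0.85(8.0) - 1.0(16.2) = 6.8 - 16.2 = -9.4
[4] 1.4(8.0) = 11.2
[5] 1.3(8.0) + 1.5(17.2) + 0.5(20.7) = 10.4 + 25.8 + 10.4 = 46.6
[6] 1.25(8.0) + 1.3(16.2) + 0.2(17.2) = 10.0 + 21.1 + 3.4 = 34.5
The controlling combination is 1, giving 56.1 kN/m.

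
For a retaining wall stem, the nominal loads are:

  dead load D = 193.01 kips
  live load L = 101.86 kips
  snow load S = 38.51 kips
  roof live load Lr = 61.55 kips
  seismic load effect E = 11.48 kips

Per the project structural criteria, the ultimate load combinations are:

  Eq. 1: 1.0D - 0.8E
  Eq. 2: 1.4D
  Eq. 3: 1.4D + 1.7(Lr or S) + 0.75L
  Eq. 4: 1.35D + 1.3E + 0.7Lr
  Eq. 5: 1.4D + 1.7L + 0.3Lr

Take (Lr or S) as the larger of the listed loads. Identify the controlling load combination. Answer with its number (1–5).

Combination 5

(Lr or S) → Lr = 61.55 kips.
Eq. 1: 1.0(193.01) - 0.8(11.48) = 193.01 - 9.18 = 183.83
Eq. 2: 1.4(193.01) = 270.21
Eq. 3: 1.4(193.01) + 1.7(61.55) + 0.75(101.86) = 451.24
Eq. 4: 1.35(193.01) + 1.3(11.48) + 0.7(61.55) = 260.56 + 14.92 + 43.09 = 318.57
Eq. 5: 1.4(193.01) + 1.7(101.86) + 0.3(61.55) = 270.21 + 173.16 + 18.47 = 461.84
The largest value is 461.84 kips from combination 5.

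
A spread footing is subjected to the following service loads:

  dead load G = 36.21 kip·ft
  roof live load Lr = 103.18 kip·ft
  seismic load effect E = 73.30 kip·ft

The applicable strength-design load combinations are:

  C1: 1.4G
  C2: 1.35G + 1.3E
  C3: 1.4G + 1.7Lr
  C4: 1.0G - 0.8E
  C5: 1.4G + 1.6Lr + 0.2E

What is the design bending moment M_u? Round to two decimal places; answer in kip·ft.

C1: 1.4(36.21) = 50.69
C2: 1.35(36.21) + 1.3(73.30) = 48.88 + 95.29 = 144.17
C3: 1.4(36.21) + 1.7(103.18) = 50.69 + 175.41 = 226.10
C4: 1.0(36.21) - 0.8(73.30) = 36.21 - 58.64 = -22.43
C5: 1.4(36.21) + 1.6(103.18) + 0.2(73.30) = 50.69 + 165.09 + 14.66 = 230.44
The controlling combination is 5, giving 230.44 kip·ft.

230.44 kip·ft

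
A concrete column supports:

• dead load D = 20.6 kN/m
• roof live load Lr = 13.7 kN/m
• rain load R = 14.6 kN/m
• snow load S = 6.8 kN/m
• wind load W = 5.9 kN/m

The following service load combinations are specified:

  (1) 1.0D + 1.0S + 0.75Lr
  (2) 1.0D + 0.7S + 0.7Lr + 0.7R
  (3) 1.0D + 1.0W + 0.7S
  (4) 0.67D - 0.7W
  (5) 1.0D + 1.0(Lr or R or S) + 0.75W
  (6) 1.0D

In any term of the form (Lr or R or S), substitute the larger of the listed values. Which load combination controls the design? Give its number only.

(Lr or R or S) → R = 14.6 kN/m.
(1) 1.0(20.6) + 1.0(6.8) + 0.75(13.7) = 37.68
(2) 1.0(20.6) + 0.7(6.8) + 0.7(13.7) + 0.7(14.6) = 45.17
(3) 1.0(20.6) + 1.0(5.9) + 0.7(6.8) = 31.26
(4) 0.67(20.6) - 0.7(5.9) = 9.67
(5) 1.0(20.6) + 1.0(14.6) + 0.75(5.9) = 39.63
(6) 1.0(20.6) = 20.60
The largest value is 45.17 kN/m from combination 2.

Combination 2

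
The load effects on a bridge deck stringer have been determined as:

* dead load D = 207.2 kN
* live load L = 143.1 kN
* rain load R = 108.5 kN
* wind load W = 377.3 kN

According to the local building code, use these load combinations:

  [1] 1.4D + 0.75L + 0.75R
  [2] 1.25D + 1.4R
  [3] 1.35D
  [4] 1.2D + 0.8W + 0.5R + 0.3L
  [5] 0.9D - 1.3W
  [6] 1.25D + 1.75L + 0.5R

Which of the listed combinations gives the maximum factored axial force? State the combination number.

[1] 1.4(207.2) + 0.75(143.1) + 0.75(108.5) = 478.78
[2] 1.25(207.2) + 1.4(108.5) = 410.90
[3] 1.35(207.2) = 279.72
[4] 1.2(207.2) + 0.8(377.3) + 0.5(108.5) + 0.3(143.1) = 647.66
[5] 0.9(207.2) - 1.3(377.3) = -304.01
[6] 1.25(207.2) + 1.75(143.1) + 0.5(108.5) = 563.68
The largest value is 647.66 kN from combination 4.

Combination 4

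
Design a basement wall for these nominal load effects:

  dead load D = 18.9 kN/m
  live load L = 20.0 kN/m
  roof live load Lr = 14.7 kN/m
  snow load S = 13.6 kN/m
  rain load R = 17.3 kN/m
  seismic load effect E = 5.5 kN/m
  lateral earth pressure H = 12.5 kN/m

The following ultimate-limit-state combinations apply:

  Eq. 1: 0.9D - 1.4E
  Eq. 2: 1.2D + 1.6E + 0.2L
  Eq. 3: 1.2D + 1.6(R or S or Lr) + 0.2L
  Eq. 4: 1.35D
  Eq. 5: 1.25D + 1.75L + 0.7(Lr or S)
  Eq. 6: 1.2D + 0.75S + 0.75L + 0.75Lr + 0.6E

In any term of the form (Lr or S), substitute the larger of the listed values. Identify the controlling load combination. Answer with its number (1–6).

(R or S or Lr) → R = 17.3 kN/m; (Lr or S) → Lr = 14.7 kN/m.
Eq. 1: 0.9(18.9) - 1.4(5.5) = 17.0 - 7.7 = 9.3
Eq. 2: 1.2(18.9) + 1.6(5.5) + 0.2(20.0) = 22.7 + 8.8 + 4.0 = 35.5
Eq. 3: 1.2(18.9) + 1.6(17.3) + 0.2(20.0) = 22.7 + 27.7 + 4.0 = 54.4
Eq. 4: 1.35(18.9) = 25.5
Eq. 5: 1.25(18.9) + 1.75(20.0) + 0.7(14.7) = 23.6 + 35.0 + 10.3 = 68.9
Eq. 6: 1.2(18.9) + 0.75(13.6) + 0.75(20.0) + 0.75(14.7) + 0.6(5.5) = 22.7 + 10.2 + 15.0 + 11.0 + 3.3 = 62.2
The largest value is 68.9 kN/m from combination 5.

Combination 5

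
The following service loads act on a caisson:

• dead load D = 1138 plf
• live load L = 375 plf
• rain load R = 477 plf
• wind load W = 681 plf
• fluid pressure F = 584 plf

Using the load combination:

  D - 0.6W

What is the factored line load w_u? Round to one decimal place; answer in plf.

1.0(1138) - 0.6(681) = 1138.0 - 408.6 = 729.4
w_u = 729.4 plf.

729.4 plf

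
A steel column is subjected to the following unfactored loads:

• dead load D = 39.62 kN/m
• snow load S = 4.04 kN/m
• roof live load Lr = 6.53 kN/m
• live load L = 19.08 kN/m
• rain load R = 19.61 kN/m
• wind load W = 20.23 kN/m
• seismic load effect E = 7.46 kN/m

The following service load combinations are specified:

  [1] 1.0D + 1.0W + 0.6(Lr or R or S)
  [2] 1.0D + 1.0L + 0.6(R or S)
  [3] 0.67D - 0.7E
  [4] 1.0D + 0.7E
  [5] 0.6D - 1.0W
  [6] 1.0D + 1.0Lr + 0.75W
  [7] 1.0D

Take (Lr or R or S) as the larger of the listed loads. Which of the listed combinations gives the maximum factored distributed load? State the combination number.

Combination 1

(Lr or R or S) → R = 19.61 kN/m; (R or S) → R = 19.61 kN/m.
[1] 1.0(39.62) + 1.0(20.23) + 0.6(19.61) = 39.62 + 20.23 + 11.77 = 71.62
[2] 1.0(39.62) + 1.0(19.08) + 0.6(19.61) = 39.62 + 19.08 + 11.77 = 70.47
[3] 0.67(39.62) - 0.7(7.46) = 21.32
[4] 1.0(39.62) + 0.7(7.46) = 39.62 + 5.22 = 44.84
[5] 0.6(39.62) - 1.0(20.23) = 23.77 - 20.23 = 3.54
[6] 1.0(39.62) + 1.0(6.53) + 0.75(20.23) = 39.62 + 6.53 + 15.17 = 61.32
[7] 1.0(39.62) = 39.62
The largest value is 71.62 kN/m from combination 1.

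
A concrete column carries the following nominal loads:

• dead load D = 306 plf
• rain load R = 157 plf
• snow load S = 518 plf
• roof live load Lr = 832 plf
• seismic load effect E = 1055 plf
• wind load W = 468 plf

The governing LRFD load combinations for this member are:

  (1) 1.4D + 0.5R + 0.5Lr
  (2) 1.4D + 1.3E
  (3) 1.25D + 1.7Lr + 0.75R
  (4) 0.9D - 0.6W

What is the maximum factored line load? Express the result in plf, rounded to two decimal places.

1914.65 plf

(1) 1.4(306) + 0.5(157) + 0.5(832) = 922.90
(2) 1.4(306) + 1.3(1055) = 1799.90
(3) 1.25(306) + 1.7(832) + 0.75(157) = 1914.65
(4) 0.9(306) - 0.6(468) = -5.40
Maximum is from combination 3.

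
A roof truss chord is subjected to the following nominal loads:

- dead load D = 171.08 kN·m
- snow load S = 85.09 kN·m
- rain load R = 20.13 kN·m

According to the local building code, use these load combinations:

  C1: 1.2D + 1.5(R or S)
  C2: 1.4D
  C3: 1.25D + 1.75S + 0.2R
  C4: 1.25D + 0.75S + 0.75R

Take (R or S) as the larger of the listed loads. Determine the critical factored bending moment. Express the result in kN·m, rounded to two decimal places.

366.78 kN·m

(R or S) → S = 85.09 kN·m.
C1: 1.2(171.08) + 1.5(85.09) = 332.93
C2: 1.4(171.08) = 239.51
C3: 1.25(171.08) + 1.75(85.09) + 0.2(20.13) = 366.78
C4: 1.25(171.08) + 0.75(85.09) + 0.75(20.13) = 292.77
Combination 3 governs: M_u = 366.78 kN·m.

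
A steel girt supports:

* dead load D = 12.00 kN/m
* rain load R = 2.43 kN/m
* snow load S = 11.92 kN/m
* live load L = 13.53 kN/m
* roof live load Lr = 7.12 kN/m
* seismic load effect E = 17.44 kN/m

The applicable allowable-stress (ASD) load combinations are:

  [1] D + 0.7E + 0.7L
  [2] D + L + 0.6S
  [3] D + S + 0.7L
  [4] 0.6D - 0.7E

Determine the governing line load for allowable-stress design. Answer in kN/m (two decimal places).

[1] 1.0(12.00) + 0.7(17.44) + 0.7(13.53) = 12.00 + 12.21 + 9.47 = 33.68
[2] 1.0(12.00) + 1.0(13.53) + 0.6(11.92) = 12.00 + 13.53 + 7.15 = 32.68
[3] 1.0(12.00) + 1.0(11.92) + 0.7(13.53) = 12.00 + 11.92 + 9.47 = 33.39
[4] 0.6(12.00) - 0.7(17.44) = 7.20 - 12.21 = -5.01
Maximum is from combination 1.

33.68 kN/m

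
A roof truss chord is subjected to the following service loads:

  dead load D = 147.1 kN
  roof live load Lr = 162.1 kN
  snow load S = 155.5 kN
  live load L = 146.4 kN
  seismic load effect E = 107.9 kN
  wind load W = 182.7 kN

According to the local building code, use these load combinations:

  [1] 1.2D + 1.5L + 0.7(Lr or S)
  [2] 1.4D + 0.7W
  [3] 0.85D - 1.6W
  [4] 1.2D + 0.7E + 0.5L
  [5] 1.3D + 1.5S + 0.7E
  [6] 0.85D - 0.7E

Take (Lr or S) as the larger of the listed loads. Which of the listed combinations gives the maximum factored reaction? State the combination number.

Combination 1

(Lr or S) → Lr = 162.1 kN.
[1] 1.2(147.1) + 1.5(146.4) + 0.7(162.1) = 176.5 + 219.6 + 113.5 = 509.6
[2] 1.4(147.1) + 0.7(182.7) = 205.9 + 127.9 = 333.8
[3] 0.85(147.1) - 1.6(182.7) = 125.0 - 292.3 = -167.3
[4] 1.2(147.1) + 0.7(107.9) + 0.5(146.4) = 325.3
[5] 1.3(147.1) + 1.5(155.5) + 0.7(107.9) = 191.2 + 233.3 + 75.5 = 500.0
[6] 0.85(147.1) - 0.7(107.9) = 125.0 - 75.5 = 49.5
The largest value is 509.6 kN from combination 1.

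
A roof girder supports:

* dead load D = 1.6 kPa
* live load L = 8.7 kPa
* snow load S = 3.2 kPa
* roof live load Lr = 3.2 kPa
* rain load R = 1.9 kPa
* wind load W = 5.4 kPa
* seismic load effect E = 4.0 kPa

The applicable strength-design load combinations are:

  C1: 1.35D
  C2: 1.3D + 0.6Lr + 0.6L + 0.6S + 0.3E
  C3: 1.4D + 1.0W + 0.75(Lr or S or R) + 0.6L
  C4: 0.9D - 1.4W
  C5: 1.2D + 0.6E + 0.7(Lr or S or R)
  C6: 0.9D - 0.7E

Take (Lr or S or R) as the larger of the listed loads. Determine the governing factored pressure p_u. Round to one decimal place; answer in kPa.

15.3 kPa

(Lr or S or R) → Lr = 3.2 kPa.
C1: 1.35(1.6) = 2.2
C2: 1.3(1.6) + 0.6(3.2) + 0.6(8.7) + 0.6(3.2) + 0.3(4.0) = 2.1 + 1.9 + 5.2 + 1.9 + 1.2 = 12.3
C3: 1.4(1.6) + 1.0(5.4) + 0.75(3.2) + 0.6(8.7) = 15.3
C4: 0.9(1.6) - 1.4(5.4) = -6.1
C5: 1.2(1.6) + 0.6(4.0) + 0.7(3.2) = 6.6
C6: 0.9(1.6) - 0.7(4.0) = 1.4 - 2.8 = -1.4
Combination 3 governs: p_u = 15.3 kPa.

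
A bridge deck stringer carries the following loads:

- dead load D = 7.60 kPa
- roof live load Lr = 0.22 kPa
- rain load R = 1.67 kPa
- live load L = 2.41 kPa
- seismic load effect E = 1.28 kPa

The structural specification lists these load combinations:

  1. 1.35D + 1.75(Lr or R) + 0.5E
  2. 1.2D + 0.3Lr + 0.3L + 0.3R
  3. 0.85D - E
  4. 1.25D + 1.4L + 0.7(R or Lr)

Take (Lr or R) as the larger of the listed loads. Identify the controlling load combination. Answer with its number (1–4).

(Lr or R) → R = 1.67 kPa; (R or Lr) → R = 1.67 kPa.
1. 1.35(7.60) + 1.75(1.67) + 0.5(1.28) = 10.26 + 2.92 + 0.64 = 13.82
2. 1.2(7.60) + 0.3(0.22) + 0.3(2.41) + 0.3(1.67) = 9.12 + 0.07 + 0.72 + 0.50 = 10.41
3. 0.85(7.60) - 1.0(1.28) = 6.46 - 1.28 = 5.18
4. 1.25(7.60) + 1.4(2.41) + 0.7(1.67) = 9.50 + 3.37 + 1.17 = 14.04
The largest value is 14.04 kPa from combination 4.

Combination 4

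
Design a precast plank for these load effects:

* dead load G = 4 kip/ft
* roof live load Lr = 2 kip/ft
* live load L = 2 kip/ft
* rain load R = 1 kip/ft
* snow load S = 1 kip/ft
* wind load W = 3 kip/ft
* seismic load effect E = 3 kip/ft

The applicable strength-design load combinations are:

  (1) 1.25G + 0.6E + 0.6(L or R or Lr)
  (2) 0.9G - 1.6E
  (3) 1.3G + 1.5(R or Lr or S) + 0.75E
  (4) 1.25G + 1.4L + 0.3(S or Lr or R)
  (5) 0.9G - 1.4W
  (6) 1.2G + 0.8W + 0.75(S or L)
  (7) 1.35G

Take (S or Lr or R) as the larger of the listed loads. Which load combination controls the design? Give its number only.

(L or R or Lr) → L = 2 kip/ft; (R or Lr or S) → Lr = 2 kip/ft; (S or Lr or R) → Lr = 2 kip/ft; (S or L) → L = 2 kip/ft.
(1) 1.25(4) + 0.6(3) + 0.6(2) = 5.0 + 1.8 + 1.2 = 8.0
(2) 0.9(4) - 1.6(3) = 3.6 - 4.8 = -1.2
(3) 1.3(4) + 1.5(2) + 0.75(3) = 5.2 + 3.0 + 2.3 = 10.5
(4) 1.25(4) + 1.4(2) + 0.3(2) = 5.0 + 2.8 + 0.6 = 8.4
(5) 0.9(4) - 1.4(3) = 3.6 - 4.2 = -0.6
(6) 1.2(4) + 0.8(3) + 0.75(2) = 4.8 + 2.4 + 1.5 = 8.7
(7) 1.35(4) = 5.4
The largest value is 10.5 kip/ft from combination 3.

Combination 3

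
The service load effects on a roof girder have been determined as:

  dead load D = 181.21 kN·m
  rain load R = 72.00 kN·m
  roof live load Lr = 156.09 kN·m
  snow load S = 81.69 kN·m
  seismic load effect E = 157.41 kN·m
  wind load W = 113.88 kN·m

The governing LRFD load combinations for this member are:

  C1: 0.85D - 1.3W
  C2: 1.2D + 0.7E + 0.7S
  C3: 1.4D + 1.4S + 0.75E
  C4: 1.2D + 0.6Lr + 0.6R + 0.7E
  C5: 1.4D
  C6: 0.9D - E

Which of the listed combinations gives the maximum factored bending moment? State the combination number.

Combination 3

C1: 0.85(181.21) - 1.3(113.88) = 5.98
C2: 1.2(181.21) + 0.7(157.41) + 0.7(81.69) = 384.82
C3: 1.4(181.21) + 1.4(81.69) + 0.75(157.41) = 486.12
C4: 1.2(181.21) + 0.6(156.09) + 0.6(72.00) + 0.7(157.41) = 464.49
C5: 1.4(181.21) = 253.69
C6: 0.9(181.21) - 1.0(157.41) = 5.68
The largest value is 486.12 kN·m from combination 3.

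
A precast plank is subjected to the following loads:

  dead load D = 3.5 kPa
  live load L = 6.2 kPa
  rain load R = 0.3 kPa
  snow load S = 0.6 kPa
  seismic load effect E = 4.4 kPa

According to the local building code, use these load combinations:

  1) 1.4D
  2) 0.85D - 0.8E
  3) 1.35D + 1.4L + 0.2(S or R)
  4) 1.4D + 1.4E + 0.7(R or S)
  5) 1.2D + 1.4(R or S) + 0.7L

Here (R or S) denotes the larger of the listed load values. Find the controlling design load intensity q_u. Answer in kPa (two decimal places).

(S or R) → S = 0.6 kPa; (R or S) → S = 0.6 kPa.
1) 1.4(3.5) = 4.90
2) 0.85(3.5) - 0.8(4.4) = -0.55
3) 1.35(3.5) + 1.4(6.2) + 0.2(0.6) = 4.73 + 8.68 + 0.12 = 13.53
4) 1.4(3.5) + 1.4(4.4) + 0.7(0.6) = 4.90 + 6.16 + 0.42 = 11.48
5) 1.2(3.5) + 1.4(0.6) + 0.7(6.2) = 4.20 + 0.84 + 4.34 = 9.38
Maximum is from combination 3.

13.53 kPa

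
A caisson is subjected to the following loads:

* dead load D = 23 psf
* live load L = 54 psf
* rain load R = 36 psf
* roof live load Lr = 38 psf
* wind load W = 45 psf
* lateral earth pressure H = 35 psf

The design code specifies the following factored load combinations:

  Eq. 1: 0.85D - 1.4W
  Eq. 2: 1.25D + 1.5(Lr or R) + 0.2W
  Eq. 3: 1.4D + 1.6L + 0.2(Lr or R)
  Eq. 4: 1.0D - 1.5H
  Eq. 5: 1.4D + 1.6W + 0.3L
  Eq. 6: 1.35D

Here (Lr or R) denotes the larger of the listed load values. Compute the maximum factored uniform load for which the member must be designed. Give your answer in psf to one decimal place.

(Lr or R) → Lr = 38 psf.
Eq. 1: 0.85(23) - 1.4(45) = -43.5
Eq. 2: 1.25(23) + 1.5(38) + 0.2(45) = 28.8 + 57.0 + 9.0 = 94.8
Eq. 3: 1.4(23) + 1.6(54) + 0.2(38) = 32.2 + 86.4 + 7.6 = 126.2
Eq. 4: 1.0(23) - 1.5(35) = 23.0 - 52.5 = -29.5
Eq. 5: 1.4(23) + 1.6(45) + 0.3(54) = 32.2 + 72.0 + 16.2 = 120.4
Eq. 6: 1.35(23) = 31.1
The controlling combination is 3, giving 126.2 psf.

126.2 psf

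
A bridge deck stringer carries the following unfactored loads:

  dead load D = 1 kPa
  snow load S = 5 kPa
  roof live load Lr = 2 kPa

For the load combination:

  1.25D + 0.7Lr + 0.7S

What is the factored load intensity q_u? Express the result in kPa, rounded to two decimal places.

1.25(1) + 0.7(2) + 0.7(5) = 6.15
q_u = 6.15 kPa.

6.15 kPa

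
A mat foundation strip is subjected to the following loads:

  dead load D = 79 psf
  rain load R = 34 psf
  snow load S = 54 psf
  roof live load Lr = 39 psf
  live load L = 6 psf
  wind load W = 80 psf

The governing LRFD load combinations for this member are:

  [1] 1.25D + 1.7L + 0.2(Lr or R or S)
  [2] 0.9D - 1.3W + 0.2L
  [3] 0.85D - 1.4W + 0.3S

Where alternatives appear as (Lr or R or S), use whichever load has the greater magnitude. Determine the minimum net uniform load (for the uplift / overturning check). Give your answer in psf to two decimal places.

(Lr or R or S) → S = 54 psf.
[1] 1.25(79) + 1.7(6) + 0.2(54) = 98.75 + 10.20 + 10.80 = 119.75
[2] 0.9(79) - 1.3(80) + 0.2(6) = 71.10 - 104.00 + 1.20 = -31.70
[3] 0.85(79) - 1.4(80) + 0.3(54) = 67.15 - 112.00 + 16.20 = -28.65
Combination 2 gives the minimum: -31.70 psf.

-31.70 psf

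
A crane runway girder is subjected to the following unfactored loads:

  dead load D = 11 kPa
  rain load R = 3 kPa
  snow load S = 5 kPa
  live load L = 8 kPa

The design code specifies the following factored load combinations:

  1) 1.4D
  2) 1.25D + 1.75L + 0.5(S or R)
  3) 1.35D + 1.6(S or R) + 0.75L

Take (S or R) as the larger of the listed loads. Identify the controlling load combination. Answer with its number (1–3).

Combination 2

(S or R) → S = 5 kPa.
1) 1.4(11) = 15.4
2) 1.25(11) + 1.75(8) + 0.5(5) = 13.8 + 14.0 + 2.5 = 30.3
3) 1.35(11) + 1.6(5) + 0.75(8) = 14.9 + 8.0 + 6.0 = 28.9
The largest value is 30.3 kPa from combination 2.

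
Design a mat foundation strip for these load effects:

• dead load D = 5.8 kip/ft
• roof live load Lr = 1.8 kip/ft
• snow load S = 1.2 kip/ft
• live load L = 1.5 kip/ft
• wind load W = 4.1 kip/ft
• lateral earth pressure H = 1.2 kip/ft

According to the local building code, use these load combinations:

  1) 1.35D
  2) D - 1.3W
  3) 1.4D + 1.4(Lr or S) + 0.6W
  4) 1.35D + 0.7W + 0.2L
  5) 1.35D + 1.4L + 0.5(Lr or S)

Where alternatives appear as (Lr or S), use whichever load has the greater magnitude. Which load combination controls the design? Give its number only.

Combination 3

(Lr or S) → Lr = 1.8 kip/ft.
1) 1.35(5.8) = 7.83
2) 1.0(5.8) - 1.3(4.1) = 5.80 - 5.33 = 0.47
3) 1.4(5.8) + 1.4(1.8) + 0.6(4.1) = 8.12 + 2.52 + 2.46 = 13.10
4) 1.35(5.8) + 0.7(4.1) + 0.2(1.5) = 7.83 + 2.87 + 0.30 = 11.00
5) 1.35(5.8) + 1.4(1.5) + 0.5(1.8) = 7.83 + 2.10 + 0.90 = 10.83
The largest value is 13.10 kip/ft from combination 3.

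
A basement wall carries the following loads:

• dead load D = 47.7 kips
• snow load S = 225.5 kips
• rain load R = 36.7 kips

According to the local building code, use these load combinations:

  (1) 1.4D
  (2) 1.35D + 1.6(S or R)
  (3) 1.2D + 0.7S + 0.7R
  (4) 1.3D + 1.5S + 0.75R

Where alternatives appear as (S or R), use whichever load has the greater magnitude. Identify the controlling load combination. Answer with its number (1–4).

Combination 4

(S or R) → S = 225.5 kips.
(1) 1.4(47.7) = 66.78
(2) 1.35(47.7) + 1.6(225.5) = 64.40 + 360.80 = 425.20
(3) 1.2(47.7) + 0.7(225.5) + 0.7(36.7) = 57.24 + 157.85 + 25.69 = 240.78
(4) 1.3(47.7) + 1.5(225.5) + 0.75(36.7) = 62.01 + 338.25 + 27.53 = 427.79
The largest value is 427.79 kips from combination 4.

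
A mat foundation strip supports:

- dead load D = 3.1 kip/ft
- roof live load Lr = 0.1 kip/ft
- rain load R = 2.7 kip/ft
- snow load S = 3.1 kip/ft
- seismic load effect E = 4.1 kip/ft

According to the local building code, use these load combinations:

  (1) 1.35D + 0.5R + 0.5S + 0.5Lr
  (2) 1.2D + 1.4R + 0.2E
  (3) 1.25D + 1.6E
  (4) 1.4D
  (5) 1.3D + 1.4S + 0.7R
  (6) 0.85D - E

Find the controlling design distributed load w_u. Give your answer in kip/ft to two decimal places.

10.44 kip/ft

(1) 1.35(3.1) + 0.5(2.7) + 0.5(3.1) + 0.5(0.1) = 4.19 + 1.35 + 1.55 + 0.05 = 7.14
(2) 1.2(3.1) + 1.4(2.7) + 0.2(4.1) = 3.72 + 3.78 + 0.82 = 8.32
(3) 1.25(3.1) + 1.6(4.1) = 3.88 + 6.56 = 10.44
(4) 1.4(3.1) = 4.34
(5) 1.3(3.1) + 1.4(3.1) + 0.7(2.7) = 4.03 + 4.34 + 1.89 = 10.26
(6) 0.85(3.1) - 1.0(4.1) = -1.47
Maximum is from combination 3.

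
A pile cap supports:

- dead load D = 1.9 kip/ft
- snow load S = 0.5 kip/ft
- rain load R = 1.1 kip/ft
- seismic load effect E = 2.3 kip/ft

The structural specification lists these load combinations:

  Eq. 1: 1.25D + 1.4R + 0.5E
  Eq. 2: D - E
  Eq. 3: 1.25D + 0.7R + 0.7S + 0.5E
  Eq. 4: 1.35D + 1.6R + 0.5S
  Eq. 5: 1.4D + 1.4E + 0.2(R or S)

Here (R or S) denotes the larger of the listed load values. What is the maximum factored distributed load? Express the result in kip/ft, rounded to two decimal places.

6.10 kip/ft

(R or S) → R = 1.1 kip/ft.
Eq. 1: 1.25(1.9) + 1.4(1.1) + 0.5(2.3) = 2.38 + 1.54 + 1.15 = 5.07
Eq. 2: 1.0(1.9) - 1.0(2.3) = 1.90 - 2.30 = -0.40
Eq. 3: 1.25(1.9) + 0.7(1.1) + 0.7(0.5) + 0.5(2.3) = 2.38 + 0.77 + 0.35 + 1.15 = 4.65
Eq. 4: 1.35(1.9) + 1.6(1.1) + 0.5(0.5) = 2.57 + 1.76 + 0.25 = 4.58
Eq. 5: 1.4(1.9) + 1.4(2.3) + 0.2(1.1) = 2.66 + 3.22 + 0.22 = 6.10
Maximum is from combination 5.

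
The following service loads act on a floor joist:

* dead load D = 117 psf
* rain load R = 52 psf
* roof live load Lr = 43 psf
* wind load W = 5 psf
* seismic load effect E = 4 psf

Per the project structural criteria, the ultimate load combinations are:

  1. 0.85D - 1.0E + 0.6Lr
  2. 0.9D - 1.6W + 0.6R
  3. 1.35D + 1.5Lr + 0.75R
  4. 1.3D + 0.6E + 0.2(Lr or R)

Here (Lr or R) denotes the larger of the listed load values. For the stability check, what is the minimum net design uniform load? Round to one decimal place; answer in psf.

(Lr or R) → R = 52 psf.
1. 0.85(117) - 1.0(4) + 0.6(43) = 121.3
2. 0.9(117) - 1.6(5) + 0.6(52) = 128.5
3. 1.35(117) + 1.5(43) + 0.75(52) = 261.5
4. 1.3(117) + 0.6(4) + 0.2(52) = 164.9
Combination 1 gives the minimum: 121.3 psf.

121.3 psf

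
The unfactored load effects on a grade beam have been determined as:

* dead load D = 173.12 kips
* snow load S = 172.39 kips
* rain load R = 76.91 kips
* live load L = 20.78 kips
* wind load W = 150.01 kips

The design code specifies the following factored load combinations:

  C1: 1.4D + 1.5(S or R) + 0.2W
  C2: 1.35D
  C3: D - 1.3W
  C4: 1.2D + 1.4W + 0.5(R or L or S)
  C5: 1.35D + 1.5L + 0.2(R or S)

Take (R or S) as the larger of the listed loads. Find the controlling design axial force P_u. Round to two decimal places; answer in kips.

530.96 kips

(S or R) → S = 172.39 kips; (R or L or S) → S = 172.39 kips; (R or S) → S = 172.39 kips.
C1: 1.4(173.12) + 1.5(172.39) + 0.2(150.01) = 242.37 + 258.59 + 30.00 = 530.96
C2: 1.35(173.12) = 233.71
C3: 1.0(173.12) - 1.3(150.01) = 173.12 - 195.01 = -21.89
C4: 1.2(173.12) + 1.4(150.01) + 0.5(172.39) = 207.74 + 210.01 + 86.20 = 503.95
C5: 1.35(173.12) + 1.5(20.78) + 0.2(172.39) = 233.71 + 31.17 + 34.48 = 299.36
Maximum is from combination 1.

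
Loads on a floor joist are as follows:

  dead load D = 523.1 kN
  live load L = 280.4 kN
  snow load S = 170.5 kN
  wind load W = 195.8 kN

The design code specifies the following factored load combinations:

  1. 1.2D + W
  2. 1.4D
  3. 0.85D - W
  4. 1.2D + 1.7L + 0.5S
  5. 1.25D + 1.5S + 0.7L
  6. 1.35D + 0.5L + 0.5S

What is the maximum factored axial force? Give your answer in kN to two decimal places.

1189.65 kN

1. 1.2(523.1) + 1.0(195.8) = 627.72 + 195.80 = 823.52
2. 1.4(523.1) = 732.34
3. 0.85(523.1) - 1.0(195.8) = 444.64 - 195.80 = 248.84
4. 1.2(523.1) + 1.7(280.4) + 0.5(170.5) = 627.72 + 476.68 + 85.25 = 1189.65
5. 1.25(523.1) + 1.5(170.5) + 0.7(280.4) = 653.88 + 255.75 + 196.28 = 1105.91
6. 1.35(523.1) + 0.5(280.4) + 0.5(170.5) = 706.19 + 140.20 + 85.25 = 931.64
Combination 4 governs: N_u = 1189.65 kN.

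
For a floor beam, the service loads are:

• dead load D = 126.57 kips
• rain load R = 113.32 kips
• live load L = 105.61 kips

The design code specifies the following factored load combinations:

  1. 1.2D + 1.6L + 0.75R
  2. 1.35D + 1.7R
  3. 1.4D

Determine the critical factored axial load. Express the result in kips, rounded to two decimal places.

405.85 kips

1. 1.2(126.57) + 1.6(105.61) + 0.75(113.32) = 151.88 + 168.98 + 84.99 = 405.85
2. 1.35(126.57) + 1.7(113.32) = 170.87 + 192.64 = 363.51
3. 1.4(126.57) = 177.20
Combination 1 governs: P_u = 405.85 kips.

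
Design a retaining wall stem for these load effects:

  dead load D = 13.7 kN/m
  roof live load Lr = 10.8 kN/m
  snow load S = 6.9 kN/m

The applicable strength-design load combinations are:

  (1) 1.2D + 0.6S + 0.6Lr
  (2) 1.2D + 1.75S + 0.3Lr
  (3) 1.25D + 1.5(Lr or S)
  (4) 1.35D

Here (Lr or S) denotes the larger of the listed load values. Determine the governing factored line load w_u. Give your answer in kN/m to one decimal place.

(Lr or S) → Lr = 10.8 kN/m.
(1) 1.2(13.7) + 0.6(6.9) + 0.6(10.8) = 27.1
(2) 1.2(13.7) + 1.75(6.9) + 0.3(10.8) = 31.8
(3) 1.25(13.7) + 1.5(10.8) = 33.3
(4) 1.35(13.7) = 18.5
Combination 3 governs: w_u = 33.3 kN/m.

33.3 kN/m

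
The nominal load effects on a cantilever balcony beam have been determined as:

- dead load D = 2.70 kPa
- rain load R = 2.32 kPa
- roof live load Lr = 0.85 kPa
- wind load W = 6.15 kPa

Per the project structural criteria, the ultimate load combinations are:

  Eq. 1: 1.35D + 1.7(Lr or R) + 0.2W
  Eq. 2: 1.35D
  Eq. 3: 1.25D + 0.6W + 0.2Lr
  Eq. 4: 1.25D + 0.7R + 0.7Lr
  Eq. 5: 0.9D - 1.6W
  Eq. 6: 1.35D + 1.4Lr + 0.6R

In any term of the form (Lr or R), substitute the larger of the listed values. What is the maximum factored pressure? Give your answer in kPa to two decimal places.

(Lr or R) → R = 2.32 kPa.
Eq. 1: 1.35(2.70) + 1.7(2.32) + 0.2(6.15) = 3.65 + 3.94 + 1.23 = 8.82
Eq. 2: 1.35(2.70) = 3.65
Eq. 3: 1.25(2.70) + 0.6(6.15) + 0.2(0.85) = 3.38 + 3.69 + 0.17 = 7.24
Eq. 4: 1.25(2.70) + 0.7(2.32) + 0.7(0.85) = 5.59
Eq. 5: 0.9(2.70) - 1.6(6.15) = 2.43 - 9.84 = -7.41
Eq. 6: 1.35(2.70) + 1.4(0.85) + 0.6(2.32) = 3.65 + 1.19 + 1.39 = 6.23
Maximum is from combination 1.

8.82 kPa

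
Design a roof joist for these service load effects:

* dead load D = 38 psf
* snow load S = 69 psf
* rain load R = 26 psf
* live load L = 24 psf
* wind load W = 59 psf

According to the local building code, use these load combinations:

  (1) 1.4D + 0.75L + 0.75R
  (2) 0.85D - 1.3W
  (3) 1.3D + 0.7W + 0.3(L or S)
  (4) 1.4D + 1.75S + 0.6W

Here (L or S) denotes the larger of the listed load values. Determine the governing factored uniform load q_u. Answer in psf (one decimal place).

(L or S) → S = 69 psf.
(1) 1.4(38) + 0.75(24) + 0.75(26) = 53.2 + 18.0 + 19.5 = 90.7
(2) 0.85(38) - 1.3(59) = 32.3 - 76.7 = -44.4
(3) 1.3(38) + 0.7(59) + 0.3(69) = 49.4 + 41.3 + 20.7 = 111.4
(4) 1.4(38) + 1.75(69) + 0.6(59) = 53.2 + 120.8 + 35.4 = 209.4
The controlling combination is 4, giving 209.4 psf.

209.4 psf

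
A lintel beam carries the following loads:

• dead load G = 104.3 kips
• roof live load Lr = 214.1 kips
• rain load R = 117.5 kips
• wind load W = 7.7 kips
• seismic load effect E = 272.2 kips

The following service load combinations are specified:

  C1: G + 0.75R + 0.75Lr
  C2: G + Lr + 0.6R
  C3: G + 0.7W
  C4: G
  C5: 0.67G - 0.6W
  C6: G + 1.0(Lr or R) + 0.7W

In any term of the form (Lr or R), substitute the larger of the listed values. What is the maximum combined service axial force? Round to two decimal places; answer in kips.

(Lr or R) → Lr = 214.1 kips.
C1: 1.0(104.3) + 0.75(117.5) + 0.75(214.1) = 353.00
C2: 1.0(104.3) + 1.0(214.1) + 0.6(117.5) = 104.30 + 214.10 + 70.50 = 388.90
C3: 1.0(104.3) + 0.7(7.7) = 104.30 + 5.39 = 109.69
C4: 1.0(104.3) = 104.30
C5: 0.67(104.3) - 0.6(7.7) = 69.88 - 4.62 = 65.26
C6: 1.0(104.3) + 1.0(214.1) + 0.7(7.7) = 104.30 + 214.10 + 5.39 = 323.79
The controlling combination is 2, giving 388.90 kips.

388.90 kips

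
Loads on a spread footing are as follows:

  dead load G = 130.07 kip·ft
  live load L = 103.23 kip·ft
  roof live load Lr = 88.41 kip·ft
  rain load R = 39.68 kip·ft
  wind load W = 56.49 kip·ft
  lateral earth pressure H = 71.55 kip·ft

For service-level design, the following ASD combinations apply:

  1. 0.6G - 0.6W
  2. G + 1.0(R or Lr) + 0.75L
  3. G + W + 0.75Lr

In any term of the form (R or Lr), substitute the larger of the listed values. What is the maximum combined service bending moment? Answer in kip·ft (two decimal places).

295.90 kip·ft

(R or Lr) → Lr = 88.41 kip·ft.
1. 0.6(130.07) - 0.6(56.49) = 78.04 - 33.89 = 44.15
2. 1.0(130.07) + 1.0(88.41) + 0.75(103.23) = 130.07 + 88.41 + 77.42 = 295.90
3. 1.0(130.07) + 1.0(56.49) + 0.75(88.41) = 130.07 + 56.49 + 66.31 = 252.87
The controlling combination is 2, giving 295.90 kip·ft.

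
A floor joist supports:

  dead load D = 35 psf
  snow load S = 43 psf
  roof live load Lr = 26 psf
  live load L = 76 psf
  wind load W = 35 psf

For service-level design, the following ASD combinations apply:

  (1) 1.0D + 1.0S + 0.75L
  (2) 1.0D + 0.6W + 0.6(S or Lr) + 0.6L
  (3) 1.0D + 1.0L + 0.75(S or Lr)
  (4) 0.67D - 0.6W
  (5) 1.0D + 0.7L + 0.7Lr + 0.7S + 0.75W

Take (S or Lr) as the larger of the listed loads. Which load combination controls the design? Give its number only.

Combination 5

(S or Lr) → S = 43 psf.
(1) 1.0(35) + 1.0(43) + 0.75(76) = 135.00
(2) 1.0(35) + 0.6(35) + 0.6(43) + 0.6(76) = 127.40
(3) 1.0(35) + 1.0(76) + 0.75(43) = 143.25
(4) 0.67(35) - 0.6(35) = 2.45
(5) 1.0(35) + 0.7(76) + 0.7(26) + 0.7(43) + 0.75(35) = 162.75
The largest value is 162.75 psf from combination 5.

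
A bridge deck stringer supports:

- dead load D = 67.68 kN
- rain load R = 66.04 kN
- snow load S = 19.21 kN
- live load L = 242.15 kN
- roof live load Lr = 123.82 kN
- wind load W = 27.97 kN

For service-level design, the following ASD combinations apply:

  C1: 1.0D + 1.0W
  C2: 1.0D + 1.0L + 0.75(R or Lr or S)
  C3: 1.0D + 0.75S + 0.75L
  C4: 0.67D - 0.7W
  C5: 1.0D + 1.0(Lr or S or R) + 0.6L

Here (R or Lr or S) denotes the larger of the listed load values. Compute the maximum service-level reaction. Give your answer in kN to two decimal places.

402.70 kN

(R or Lr or S) → Lr = 123.82 kN; (Lr or S or R) → Lr = 123.82 kN.
C1: 1.0(67.68) + 1.0(27.97) = 67.68 + 27.97 = 95.65
C2: 1.0(67.68) + 1.0(242.15) + 0.75(123.82) = 67.68 + 242.15 + 92.87 = 402.70
C3: 1.0(67.68) + 0.75(19.21) + 0.75(242.15) = 67.68 + 14.41 + 181.61 = 263.70
C4: 0.67(67.68) - 0.7(27.97) = 45.35 - 19.58 = 25.77
C5: 1.0(67.68) + 1.0(123.82) + 0.6(242.15) = 67.68 + 123.82 + 145.29 = 336.79
Maximum is from combination 2.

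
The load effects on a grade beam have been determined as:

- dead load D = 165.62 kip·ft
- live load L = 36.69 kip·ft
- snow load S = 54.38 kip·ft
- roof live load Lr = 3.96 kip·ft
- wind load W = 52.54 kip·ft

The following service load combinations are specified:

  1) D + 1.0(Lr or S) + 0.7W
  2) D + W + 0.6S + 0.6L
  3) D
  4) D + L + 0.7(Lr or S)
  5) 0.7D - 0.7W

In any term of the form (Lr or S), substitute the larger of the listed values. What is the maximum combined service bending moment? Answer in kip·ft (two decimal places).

272.80 kip·ft

(Lr or S) → S = 54.38 kip·ft.
1) 1.0(165.62) + 1.0(54.38) + 0.7(52.54) = 165.62 + 54.38 + 36.78 = 256.78
2) 1.0(165.62) + 1.0(52.54) + 0.6(54.38) + 0.6(36.69) = 165.62 + 52.54 + 32.63 + 22.01 = 272.80
3) 1.0(165.62) = 165.62
4) 1.0(165.62) + 1.0(36.69) + 0.7(54.38) = 165.62 + 36.69 + 38.07 = 240.38
5) 0.7(165.62) - 0.7(52.54) = 79.16
Maximum is from combination 2.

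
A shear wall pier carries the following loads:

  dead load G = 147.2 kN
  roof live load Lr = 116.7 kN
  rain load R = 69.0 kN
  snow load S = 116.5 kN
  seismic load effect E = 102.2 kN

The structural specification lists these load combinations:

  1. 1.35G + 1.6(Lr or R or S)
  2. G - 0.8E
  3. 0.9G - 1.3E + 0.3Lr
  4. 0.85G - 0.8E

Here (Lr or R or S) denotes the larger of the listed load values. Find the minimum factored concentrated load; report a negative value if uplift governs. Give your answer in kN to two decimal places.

34.63 kN

(Lr or R or S) → Lr = 116.7 kN.
1. 1.35(147.2) + 1.6(116.7) = 385.44
2. 1.0(147.2) - 0.8(102.2) = 65.44
3. 0.9(147.2) - 1.3(102.2) + 0.3(116.7) = 34.63
4. 0.85(147.2) - 0.8(102.2) = 43.36
Combination 3 gives the minimum: 34.63 kN.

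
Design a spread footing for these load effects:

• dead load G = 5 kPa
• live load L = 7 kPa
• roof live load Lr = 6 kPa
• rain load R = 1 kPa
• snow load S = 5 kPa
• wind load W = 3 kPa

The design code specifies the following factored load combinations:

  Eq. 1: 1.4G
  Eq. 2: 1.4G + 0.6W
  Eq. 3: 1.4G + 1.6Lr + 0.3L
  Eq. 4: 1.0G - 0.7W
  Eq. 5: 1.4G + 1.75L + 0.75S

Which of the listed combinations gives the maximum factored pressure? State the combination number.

Combination 5

Eq. 1: 1.4(5) = 7.0
Eq. 2: 1.4(5) + 0.6(3) = 7.0 + 1.8 = 8.8
Eq. 3: 1.4(5) + 1.6(6) + 0.3(7) = 7.0 + 9.6 + 2.1 = 18.7
Eq. 4: 1.0(5) - 0.7(3) = 5.0 - 2.1 = 2.9
Eq. 5: 1.4(5) + 1.75(7) + 0.75(5) = 23.0
The largest value is 23.0 kPa from combination 5.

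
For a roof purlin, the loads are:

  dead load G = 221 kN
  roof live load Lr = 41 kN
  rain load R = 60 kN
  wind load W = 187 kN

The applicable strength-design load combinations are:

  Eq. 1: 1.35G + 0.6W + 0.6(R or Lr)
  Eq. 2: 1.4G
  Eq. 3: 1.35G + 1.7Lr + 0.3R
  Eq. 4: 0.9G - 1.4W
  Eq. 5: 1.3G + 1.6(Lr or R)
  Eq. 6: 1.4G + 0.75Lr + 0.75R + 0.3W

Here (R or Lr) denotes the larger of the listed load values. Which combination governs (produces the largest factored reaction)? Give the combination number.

Combination 1

(R or Lr) → R = 60 kN; (Lr or R) → R = 60 kN.
Eq. 1: 1.35(221) + 0.6(187) + 0.6(60) = 446.6
Eq. 2: 1.4(221) = 309.4
Eq. 3: 1.35(221) + 1.7(41) + 0.3(60) = 386.1
Eq. 4: 0.9(221) - 1.4(187) = -62.9
Eq. 5: 1.3(221) + 1.6(60) = 383.3
Eq. 6: 1.4(221) + 0.75(41) + 0.75(60) + 0.3(187) = 441.3
The largest value is 446.6 kN from combination 1.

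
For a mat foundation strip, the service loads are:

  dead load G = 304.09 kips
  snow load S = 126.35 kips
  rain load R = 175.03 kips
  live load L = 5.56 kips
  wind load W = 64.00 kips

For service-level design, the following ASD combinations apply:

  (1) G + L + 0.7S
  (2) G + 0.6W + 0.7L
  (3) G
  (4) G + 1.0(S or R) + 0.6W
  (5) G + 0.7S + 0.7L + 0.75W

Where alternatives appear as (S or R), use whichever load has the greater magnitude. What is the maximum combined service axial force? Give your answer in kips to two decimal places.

(S or R) → R = 175.03 kips.
(1) 1.0(304.09) + 1.0(5.56) + 0.7(126.35) = 304.09 + 5.56 + 88.45 = 398.10
(2) 1.0(304.09) + 0.6(64.00) + 0.7(5.56) = 304.09 + 38.40 + 3.89 = 346.38
(3) 1.0(304.09) = 304.09
(4) 1.0(304.09) + 1.0(175.03) + 0.6(64.00) = 304.09 + 175.03 + 38.40 = 517.52
(5) 1.0(304.09) + 0.7(126.35) + 0.7(5.56) + 0.75(64.00) = 304.09 + 88.45 + 3.89 + 48.00 = 444.43
Maximum is from combination 4.

517.52 kips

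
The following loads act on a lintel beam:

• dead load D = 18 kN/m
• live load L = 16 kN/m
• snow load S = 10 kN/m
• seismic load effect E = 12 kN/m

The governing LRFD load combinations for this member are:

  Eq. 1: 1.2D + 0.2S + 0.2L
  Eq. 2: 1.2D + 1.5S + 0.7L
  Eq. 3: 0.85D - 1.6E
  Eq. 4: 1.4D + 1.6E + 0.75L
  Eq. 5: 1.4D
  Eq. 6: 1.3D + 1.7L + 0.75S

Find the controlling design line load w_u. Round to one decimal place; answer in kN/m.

58.1 kN/m

Eq. 1: 1.2(18) + 0.2(10) + 0.2(16) = 21.6 + 2.0 + 3.2 = 26.8
Eq. 2: 1.2(18) + 1.5(10) + 0.7(16) = 21.6 + 15.0 + 11.2 = 47.8
Eq. 3: 0.85(18) - 1.6(12) = 15.3 - 19.2 = -3.9
Eq. 4: 1.4(18) + 1.6(12) + 0.75(16) = 25.2 + 19.2 + 12.0 = 56.4
Eq. 5: 1.4(18) = 25.2
Eq. 6: 1.3(18) + 1.7(16) + 0.75(10) = 23.4 + 27.2 + 7.5 = 58.1
Combination 6 governs: w_u = 58.1 kN/m.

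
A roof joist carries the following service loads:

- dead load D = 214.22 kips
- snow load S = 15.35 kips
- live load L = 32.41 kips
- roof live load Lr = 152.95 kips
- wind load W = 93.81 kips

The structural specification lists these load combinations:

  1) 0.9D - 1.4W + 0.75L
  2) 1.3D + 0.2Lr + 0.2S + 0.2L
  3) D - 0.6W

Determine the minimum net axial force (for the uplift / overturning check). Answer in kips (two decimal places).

85.77 kips

1) 0.9(214.22) - 1.4(93.81) + 0.75(32.41) = 85.77
2) 1.3(214.22) + 0.2(152.95) + 0.2(15.35) + 0.2(32.41) = 318.63
3) 1.0(214.22) - 0.6(93.81) = 157.93
Combination 1 gives the minimum: 85.77 kips.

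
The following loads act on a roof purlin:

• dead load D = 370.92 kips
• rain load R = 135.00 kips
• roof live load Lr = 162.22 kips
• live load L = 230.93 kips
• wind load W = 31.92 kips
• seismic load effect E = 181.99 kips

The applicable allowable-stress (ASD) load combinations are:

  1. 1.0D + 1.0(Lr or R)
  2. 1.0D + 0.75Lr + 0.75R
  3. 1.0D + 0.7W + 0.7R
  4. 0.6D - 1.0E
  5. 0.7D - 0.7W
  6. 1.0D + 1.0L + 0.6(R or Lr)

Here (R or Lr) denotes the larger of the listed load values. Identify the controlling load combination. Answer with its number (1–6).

Combination 6

(Lr or R) → Lr = 162.22 kips; (R or Lr) → Lr = 162.22 kips.
1. 1.0(370.92) + 1.0(162.22) = 370.92 + 162.22 = 533.14
2. 1.0(370.92) + 0.75(162.22) + 0.75(135.00) = 370.92 + 121.67 + 101.25 = 593.84
3. 1.0(370.92) + 0.7(31.92) + 0.7(135.00) = 370.92 + 22.34 + 94.50 = 487.76
4. 0.6(370.92) - 1.0(181.99) = 222.55 - 181.99 = 40.56
5. 0.7(370.92) - 0.7(31.92) = 259.64 - 22.34 = 237.30
6. 1.0(370.92) + 1.0(230.93) + 0.6(162.22) = 370.92 + 230.93 + 97.33 = 699.18
The largest value is 699.18 kips from combination 6.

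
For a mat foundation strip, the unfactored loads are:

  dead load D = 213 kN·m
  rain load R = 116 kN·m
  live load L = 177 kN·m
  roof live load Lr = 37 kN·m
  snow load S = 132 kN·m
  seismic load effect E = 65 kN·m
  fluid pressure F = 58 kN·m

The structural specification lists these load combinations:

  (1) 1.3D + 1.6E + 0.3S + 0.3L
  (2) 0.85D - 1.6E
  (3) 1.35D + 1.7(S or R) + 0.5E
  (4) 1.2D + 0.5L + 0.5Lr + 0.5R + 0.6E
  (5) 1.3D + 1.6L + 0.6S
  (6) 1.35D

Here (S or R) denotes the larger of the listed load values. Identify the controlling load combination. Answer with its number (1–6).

(S or R) → S = 132 kN·m.
(1) 1.3(213) + 1.6(65) + 0.3(132) + 0.3(177) = 276.9 + 104.0 + 39.6 + 53.1 = 473.6
(2) 0.85(213) - 1.6(65) = 181.1 - 104.0 = 77.1
(3) 1.35(213) + 1.7(132) + 0.5(65) = 287.6 + 224.4 + 32.5 = 544.5
(4) 1.2(213) + 0.5(177) + 0.5(37) + 0.5(116) + 0.6(65) = 255.6 + 88.5 + 18.5 + 58.0 + 39.0 = 459.6
(5) 1.3(213) + 1.6(177) + 0.6(132) = 276.9 + 283.2 + 79.2 = 639.3
(6) 1.35(213) = 287.6
The largest value is 639.3 kN·m from combination 5.

Combination 5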